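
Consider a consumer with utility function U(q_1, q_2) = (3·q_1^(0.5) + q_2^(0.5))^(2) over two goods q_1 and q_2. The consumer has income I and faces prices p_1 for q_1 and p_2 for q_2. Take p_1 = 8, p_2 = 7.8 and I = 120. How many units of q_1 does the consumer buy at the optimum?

From the CES first-order condition, 3·(q_2/q_1)^(0.5) = p_1/p_2.
Solve for the ratio: q_2/q_1 = [(1/3)·p_1/p_2]^(2).
Substitute q_2 = (q_2/q_1)·q_1 into the budget: q_1* = I/(p_1 + p_2·(q_2/q_1)).
Numerically q_2/q_1 = 0.116882, so q_1* = 120/(8 + 7.8·0.116882) = 13.4655.

q_1* = 13.4655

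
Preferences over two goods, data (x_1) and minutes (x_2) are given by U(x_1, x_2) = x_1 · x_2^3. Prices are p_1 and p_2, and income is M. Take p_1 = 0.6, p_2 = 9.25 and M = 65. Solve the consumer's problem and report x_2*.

x_2* = 5.2703

The MRS is (1/3)·x_2/x_1. Set MRS = p_1/p_2.
Rearranging, p_2·x_2 = 3·p_1·x_1. Substituting into the budget gives p_1·x_1·(1 + 3) = M.
Demand: x_1*(p_1,p_2,M) = 0.25·M/p_1 and x_2* = 0.75·M/p_2.
At p_1=0.6, p_2=9.25, M=65: x_2* = 0.75·65/9.25 = 5.2703.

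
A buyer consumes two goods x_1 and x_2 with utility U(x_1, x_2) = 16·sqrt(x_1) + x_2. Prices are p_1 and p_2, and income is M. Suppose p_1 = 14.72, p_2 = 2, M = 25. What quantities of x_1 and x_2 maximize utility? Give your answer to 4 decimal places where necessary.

Thus x_1* = (8·p_2/p_1)² — independent of M — with the rest of income spent on x_2.
Plugging in: x_1* = (8·2/14.72)² = 1.1815, x_2* = 3.8043.

x_1* = 1.1815, x_2* = 3.8043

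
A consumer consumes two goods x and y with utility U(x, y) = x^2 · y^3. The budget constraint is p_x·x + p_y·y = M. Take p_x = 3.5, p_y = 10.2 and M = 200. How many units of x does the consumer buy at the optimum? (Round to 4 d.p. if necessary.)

x* = 22.8571

Tangency: MRS = (2/3)·y/x = p_x/p_y.
Rearranging, p_y·y = (3/2)·p_x·x. Substituting into the budget gives p_x·x·(1 + (3/2)) = M.
Demand: x*(p_x,p_y,M) = 0.4·M/p_x and y* = 0.6·M/p_y.
At p_x=3.5, p_y=10.2, M=200: x* = 0.4·200/3.5 = 22.8571.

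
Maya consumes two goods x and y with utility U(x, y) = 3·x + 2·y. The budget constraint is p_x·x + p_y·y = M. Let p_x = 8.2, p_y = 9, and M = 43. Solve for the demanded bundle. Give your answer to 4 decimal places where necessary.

x gives more utility per dollar, so spend all income on x: x* = M/p_x, y* = 0.
Numerically: x* = 5.2439, y* = 0.

x* = 5.2439, y* = 0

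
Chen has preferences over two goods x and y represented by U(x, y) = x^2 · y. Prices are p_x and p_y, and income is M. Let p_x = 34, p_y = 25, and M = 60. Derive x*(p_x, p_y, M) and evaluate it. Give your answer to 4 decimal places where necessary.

Demand: x*(p_x,p_y,M) = 2/3·M/p_x and y* = 1/3·M/p_y.
At p_x=34, p_y=25, M=60: x* = 2/3·60/34 = 1.1765.

x* = 1.1765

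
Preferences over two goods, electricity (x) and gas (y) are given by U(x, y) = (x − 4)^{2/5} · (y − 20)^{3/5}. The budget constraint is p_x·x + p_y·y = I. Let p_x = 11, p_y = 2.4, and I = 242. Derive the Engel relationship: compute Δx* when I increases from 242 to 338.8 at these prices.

Δx* = 3.52

MRS = (2/3)·(y−20)/(x−4). Tangency with p_x/p_y gives y−20 = (3/2)·(p_x/p_y)·(x−4).
After buying the subsistence bundle (4, 20), a share 0.4 of the remaining income goes to x: x* = 4 + 0.4·(I − 4p_x − 20p_y)/p_x.
Discretionary income = 242 − 4·11 − 20·2.4 = 150; x* = 4 + 0.4·150/11 = 9.4545.
At I' = 338.8: x* = 12.9745. Change: 12.9745 − 9.4545 = 3.52.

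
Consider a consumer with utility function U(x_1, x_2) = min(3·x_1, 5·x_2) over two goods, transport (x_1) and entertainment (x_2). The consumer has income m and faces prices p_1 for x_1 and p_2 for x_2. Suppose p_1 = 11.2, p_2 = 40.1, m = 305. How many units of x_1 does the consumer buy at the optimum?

x_1* = 8.65

Here 5·11.2 + 3·40.1 = 176.3, giving x_1* = 8.65.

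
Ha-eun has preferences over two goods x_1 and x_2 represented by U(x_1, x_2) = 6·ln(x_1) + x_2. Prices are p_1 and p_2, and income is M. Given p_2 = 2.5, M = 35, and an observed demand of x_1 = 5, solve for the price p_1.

Set MRS = p_1/p_2: (6/x_1)/1 = p_1/p_2.
So x_1*(p_1,p_2) = 6·p_2/p_1, independent of income; and x_2* = (M − 6·p_2)/p_2.
Set x_1* = 5 in the demand function and solve for p_1: p_1 = 3.

p_1 = 3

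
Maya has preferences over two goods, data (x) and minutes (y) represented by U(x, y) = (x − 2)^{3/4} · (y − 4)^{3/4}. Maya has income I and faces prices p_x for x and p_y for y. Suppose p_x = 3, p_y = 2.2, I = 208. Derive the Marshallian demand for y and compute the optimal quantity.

Let x' = x−2, y' = y−4. MRS = y'/x' = p_x/p_y.
Substituting into the budget: x* = 2 + 0.5·(I − 2·p_x − 4·p_y)/p_x, and y* = 4 + 0.5·(…)/p_y.
Discretionary income = 208 − 2·3 − 4·2.2 = 193.2; y* = 4 + 0.5·193.2/2.2 = 47.9091.

y* = 47.9091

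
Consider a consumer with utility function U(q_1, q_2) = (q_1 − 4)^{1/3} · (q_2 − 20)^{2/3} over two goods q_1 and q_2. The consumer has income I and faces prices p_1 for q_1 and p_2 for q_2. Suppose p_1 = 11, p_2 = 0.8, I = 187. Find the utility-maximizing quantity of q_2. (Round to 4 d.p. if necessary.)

MRS = (1/2)·(q_2−20)/(q_1−4). Tangency with p_1/p_2 gives q_2−20 = 2·(p_1/p_2)·(q_1−4).
After buying the subsistence bundle (4, 20), a share 1/3 of the remaining income goes to q_1: q_1* = 4 + 1/3·(I − 4p_1 − 20p_2)/p_1.
Discretionary income = 187 − 4·11 − 20·0.8 = 127; q_2* = 20 + 2/3·127/0.8 = 125.8333.

q_2* = 125.8333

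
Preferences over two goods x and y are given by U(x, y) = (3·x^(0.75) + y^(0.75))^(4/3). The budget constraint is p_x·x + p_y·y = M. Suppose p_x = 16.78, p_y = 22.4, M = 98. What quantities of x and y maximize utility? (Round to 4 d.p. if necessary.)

x* = 5.8101, y* = 0.0226

MRS = MU_x/MU_y = 3·(y/x)^(0.25). Set equal to p_x/p_y.
Solve for the ratio: y/x = [(1/3)·p_x/p_y]^(4).
Substitute y = (y/x)·x into the budget: x* = M/(p_x + p_y·(y/x)).
Numerically y/x = 0.003888, so x* = 98/(16.78 + 22.4·0.003888) = 5.8101 and y* = 0.003888·5.8101 = 0.0226.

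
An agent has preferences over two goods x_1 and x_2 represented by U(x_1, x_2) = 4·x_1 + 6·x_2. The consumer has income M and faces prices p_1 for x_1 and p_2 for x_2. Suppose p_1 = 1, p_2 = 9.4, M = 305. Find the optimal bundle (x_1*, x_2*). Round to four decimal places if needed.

Perfect substitutes: compare marginal utility per dollar. 4/p_1 vs 6/p_2 → 4 vs 0.6383.
x_1 gives more utility per dollar, so spend all income on x_1: x_1* = M/p_1, x_2* = 0.
Numerically: x_1* = 305, x_2* = 0.

x_1* = 305, x_2* = 0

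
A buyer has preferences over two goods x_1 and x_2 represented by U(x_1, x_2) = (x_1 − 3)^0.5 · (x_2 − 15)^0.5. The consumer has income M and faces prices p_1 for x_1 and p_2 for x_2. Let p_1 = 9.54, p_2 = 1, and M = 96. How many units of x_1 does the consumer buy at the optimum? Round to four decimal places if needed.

This is Cobb-Douglas in (x_1−3, x_2−15): tangency gives 0.5·p_2·(x_2−15) = 0.5·p_1·(x_1−3).
Substituting into the budget: x_1* = 3 + 0.5·(M − 3·p_1 − 15·p_2)/p_1, and x_2* = 15 + 0.5·(…)/p_2.
Discretionary income = 96 − 3·9.54 − 15·1 = 52.38; x_1* = 3 + 0.5·52.38/9.54 = 5.7453.

x_1* = 5.7453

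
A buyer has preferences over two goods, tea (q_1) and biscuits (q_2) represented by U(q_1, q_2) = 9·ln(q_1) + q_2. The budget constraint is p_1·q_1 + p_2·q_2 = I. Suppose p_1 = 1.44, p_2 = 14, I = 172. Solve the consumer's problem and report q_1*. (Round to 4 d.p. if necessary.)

Set MRS = p_1/p_2: (9/q_1)/1 = p_1/p_2.
So q_1*(p_1,p_2) = 9·p_2/p_1, independent of income; and q_2* = (I − 9·p_2)/p_2.
At the given prices: q_1* = 9·14/1.44 = 87.5.

q_1* = 87.5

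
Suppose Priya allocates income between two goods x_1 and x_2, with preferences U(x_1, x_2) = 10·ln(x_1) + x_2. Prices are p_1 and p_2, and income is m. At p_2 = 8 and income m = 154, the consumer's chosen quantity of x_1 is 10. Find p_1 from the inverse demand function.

MU_x_1 = 10/x_1, MU_x_2 = 1. Tangency: 10/x_1 = p_1/p_2.
So x_1*(p_1,p_2) = 10·p_2/p_1, independent of income; and x_2* = (m − 10·p_2)/p_2.
Set x_1* = 10 in the demand function and solve for p_1: p_1 = 8.

p_1 = 8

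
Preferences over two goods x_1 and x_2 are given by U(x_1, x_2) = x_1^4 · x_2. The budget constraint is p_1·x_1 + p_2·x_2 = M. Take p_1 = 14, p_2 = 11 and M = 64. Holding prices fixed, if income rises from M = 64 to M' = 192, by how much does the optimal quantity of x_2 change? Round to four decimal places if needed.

MU_x_1/MU_x_2 = (4·x_2)/(x_1); tangency sets this equal to p_1/p_2.
So 4·p_2·x_2 = p_1·x_1; combined with the budget, a share 0.8 of income goes to x_1.
Demand: x_1*(p_1,p_2,M) = 0.8·M/p_1 and x_2* = 0.2·M/p_2.
At p_1=14, p_2=11, M=64: x_2* = 0.2·64/11 = 1.1636.
At M' = 192: x_2* = 3.4909. Change: 3.4909 − 1.1636 = 2.3273.

Δx_2* = 2.3273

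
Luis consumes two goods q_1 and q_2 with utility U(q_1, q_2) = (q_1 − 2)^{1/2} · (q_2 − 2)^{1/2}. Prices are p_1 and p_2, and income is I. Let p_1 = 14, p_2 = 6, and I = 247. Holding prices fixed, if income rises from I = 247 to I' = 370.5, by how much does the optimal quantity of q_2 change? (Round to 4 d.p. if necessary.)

Δq_2* = 10.2917

This is Cobb-Douglas in (q_1−2, q_2−2): tangency gives 0.5·p_2·(q_2−2) = 0.5·p_1·(q_1−2).
Substituting into the budget: q_1* = 2 + 0.5·(I − 2·p_1 − 2·p_2)/p_1, and q_2* = 2 + 0.5·(…)/p_2.
Discretionary income = 247 − 2·14 − 2·6 = 207; q_2* = 2 + 0.5·207/6 = 19.25.
At I' = 370.5: q_2* = 29.5417. Change: 29.5417 − 19.25 = 10.2917.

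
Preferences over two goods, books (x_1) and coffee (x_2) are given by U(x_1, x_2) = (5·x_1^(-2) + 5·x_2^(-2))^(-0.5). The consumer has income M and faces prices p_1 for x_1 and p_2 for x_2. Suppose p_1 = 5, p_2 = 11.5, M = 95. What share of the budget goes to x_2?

MU_x_1 ∝ 5·x_1^(-3), MU_x_2 ∝ 5·x_2^(-3), so MRS = (x_2/x_1)^(3) = p_1/p_2.
Hence x_2/x_1 = (p_1/p_2)^(1/(3)), i.e. raised to the 1/3 power.
Substitute x_2 = (x_2/x_1)·x_1 into the budget: x_1* = M/(p_1 + p_2·(x_2/x_1)).
Numerically x_2/x_1 = 0.757572, so x_1* = 95/(5 + 11.5·0.757572) = 6.9282 and x_2* = 0.757572·6.9282 = 5.2486.
Expenditure on x_2: 11.5·5.2486 = 60.359; share = 0.6354.

share on x_2 = 0.6354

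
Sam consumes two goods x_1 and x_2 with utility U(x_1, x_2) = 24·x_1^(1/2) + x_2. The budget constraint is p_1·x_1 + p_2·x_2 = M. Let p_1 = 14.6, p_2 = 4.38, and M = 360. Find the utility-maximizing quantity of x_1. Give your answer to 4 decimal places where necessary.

Solve: √x_1 = 12·p_2/p_1, so x_1*(p_1,p_2) = (12·p_2/p_1)², and x_2* = (M − p_1·x_1*)/p_2.
Plugging in: x_1* = (12·4.38/14.6)² = 12.96.

x_1* = 12.96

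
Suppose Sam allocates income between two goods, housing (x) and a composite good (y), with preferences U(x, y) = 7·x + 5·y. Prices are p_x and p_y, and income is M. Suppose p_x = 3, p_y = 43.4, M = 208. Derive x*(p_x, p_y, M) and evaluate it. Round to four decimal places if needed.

Perfect substitutes: compare marginal utility per dollar. 7/p_x vs 5/p_y → 2.3333 vs 0.1152.
x gives more utility per dollar, so spend all income on x: x* = M/p_x, y* = 0.
Numerically: x* = 69.3333, y* = 0.

x* = 69.3333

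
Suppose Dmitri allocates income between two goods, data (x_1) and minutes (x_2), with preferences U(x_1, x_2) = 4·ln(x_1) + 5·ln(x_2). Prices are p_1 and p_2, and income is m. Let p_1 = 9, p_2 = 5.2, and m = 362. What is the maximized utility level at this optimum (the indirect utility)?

V = 29.81

The MRS is (4/5)·x_2/x_1. Set MRS = p_1/p_2.
Rearranging, p_2·x_2 = (5/4)·p_1·x_1. Substituting into the budget gives p_1·x_1·(1 + (5/4)) = m.
Demand: x_1*(p_1,p_2,m) = 4/9·m/p_1 and x_2* = 5/9·m/p_2.
At p_1=9, p_2=5.2, m=362: x_1* = 4/9·362/9 = 17.8765, x_2* = 38.6752.
Utility at the optimum: U(17.8765, 38.6752) = 29.81.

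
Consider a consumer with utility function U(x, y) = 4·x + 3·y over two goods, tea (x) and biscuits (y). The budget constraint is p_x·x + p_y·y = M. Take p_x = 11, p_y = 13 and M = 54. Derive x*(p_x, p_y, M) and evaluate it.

Linear utility — the consumer picks whichever good has higher MU/price: 4/11 = 0.3636 vs 3/13 = 0.2308.
x gives more utility per dollar, so spend all income on x: x* = M/p_x, y* = 0.
Numerically: x* = 4.9091, y* = 0.

x* = 4.9091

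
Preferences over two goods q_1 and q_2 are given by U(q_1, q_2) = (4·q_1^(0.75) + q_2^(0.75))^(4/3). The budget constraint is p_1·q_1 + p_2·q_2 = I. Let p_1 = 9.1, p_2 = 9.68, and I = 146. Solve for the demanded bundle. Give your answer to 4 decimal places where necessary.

q_1* = 15.9921, q_2* = 0.0488

MU_q_1 ∝ 4·q_1^(-0.25), MU_q_2 ∝ q_2^(-0.25), so MRS = 4·(q_2/q_1)^(0.25) = p_1/p_2.
Hence q_2/q_1 = ((1/4)·p_1/p_2)^(1/(0.25)), i.e. raised to the 4 power.
Substitute q_2 = (q_2/q_1)·q_1 into the budget: q_1* = I/(p_1 + p_2·(q_2/q_1)).
Numerically q_2/q_1 = 0.003051, so q_1* = 146/(9.1 + 9.68·0.003051) = 15.9921 and q_2* = 0.003051·15.9921 = 0.0488.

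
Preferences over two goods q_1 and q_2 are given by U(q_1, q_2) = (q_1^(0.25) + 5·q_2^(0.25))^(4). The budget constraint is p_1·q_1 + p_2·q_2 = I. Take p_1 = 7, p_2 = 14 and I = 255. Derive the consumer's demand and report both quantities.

q_1* = 4.6787, q_2* = 15.8749

Numerically q_2/q_1 = 3.393022, so q_1* = 255/(7 + 14·3.393022) = 4.6787 and q_2* = 3.393022·4.6787 = 15.8749.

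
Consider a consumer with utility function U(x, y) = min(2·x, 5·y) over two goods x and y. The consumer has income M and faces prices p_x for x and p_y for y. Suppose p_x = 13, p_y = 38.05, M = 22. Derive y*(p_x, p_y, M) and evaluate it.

With perfect complements, no substitution: consume in ratio x:y = 5:2.
Budget: p_x·x + p_y·(2/5)·x = M, so (5·p_x + 2·p_y)·x = 5·M.
Demand: x*(p_x,p_y,M) = 5·M/(5·p_x + 2·p_y), y* = 2·M/(5·p_x + 2·p_y).
Here 5·13 + 2·38.05 = 141.1, giving y* = 0.3118.

y* = 0.3118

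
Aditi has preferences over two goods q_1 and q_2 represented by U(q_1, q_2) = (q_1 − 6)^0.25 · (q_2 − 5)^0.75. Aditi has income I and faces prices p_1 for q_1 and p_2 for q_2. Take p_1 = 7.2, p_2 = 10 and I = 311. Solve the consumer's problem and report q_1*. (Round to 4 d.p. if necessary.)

q_1* = 13.5625

Discretionary income = 311 − 6·7.2 − 5·10 = 217.8; q_1* = 6 + 0.25·217.8/7.2 = 13.5625.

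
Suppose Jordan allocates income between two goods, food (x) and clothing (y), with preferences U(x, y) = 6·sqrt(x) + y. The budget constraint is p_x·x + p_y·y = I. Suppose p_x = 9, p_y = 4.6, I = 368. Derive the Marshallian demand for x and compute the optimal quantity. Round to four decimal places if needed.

x* = 2.3511

Set MRS = p_x/p_y: 3·x^(−1/2) = p_x/p_y.
Solve: √x = 3·p_y/p_x, so x*(p_x,p_y) = (3·p_y/p_x)², and y* = (I − p_x·x*)/p_y.
Plugging in: x* = (3·4.6/9)² = 2.3511.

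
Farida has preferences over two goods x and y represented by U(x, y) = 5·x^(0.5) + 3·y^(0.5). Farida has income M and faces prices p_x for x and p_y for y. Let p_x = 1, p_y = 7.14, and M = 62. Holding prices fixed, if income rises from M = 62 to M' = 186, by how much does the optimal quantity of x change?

Δx* = 118.048

MU_x ∝ 5·x^(-0.5), MU_y ∝ 3·y^(-0.5), so MRS = (5/3)·(y/x)^(0.5) = p_x/p_y.
Hence y/x = ((3/5)·p_x/p_y)^(1/(0.5)), i.e. raised to the 2 power.
With the ratio pinned down, the budget gives x* = M/(p_x + p_y·(y/x)) and y* = (y/x)·x*.
Numerically y/x = 0.007062, so x* = 62/(1 + 7.14·0.007062) = 59.024.
At M' = 186: x* = 177.072. Change: 177.072 − 59.024 = 118.048.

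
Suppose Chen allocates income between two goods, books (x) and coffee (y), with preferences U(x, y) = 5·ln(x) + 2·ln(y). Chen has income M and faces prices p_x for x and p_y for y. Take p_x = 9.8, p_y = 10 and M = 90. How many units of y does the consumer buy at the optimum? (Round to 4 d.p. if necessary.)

The MRS is (5/2)·y/x. Set MRS = p_x/p_y.
So 5·p_y·y = 2·p_x·x; combined with the budget, a share 5/7 of income goes to x.
Demand: x*(p_x,p_y,M) = 5/7·M/p_x and y* = 2/7·M/p_y.
At p_x=9.8, p_y=10, M=90: y* = 2/7·90/10 = 2.5714.

y* = 2.5714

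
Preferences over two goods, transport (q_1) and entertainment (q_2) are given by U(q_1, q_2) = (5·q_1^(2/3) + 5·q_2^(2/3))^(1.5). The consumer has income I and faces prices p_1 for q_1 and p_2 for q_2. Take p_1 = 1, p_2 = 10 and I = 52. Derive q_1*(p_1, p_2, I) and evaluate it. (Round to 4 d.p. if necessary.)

With the ratio pinned down, the budget gives q_1* = I/(p_1 + p_2·(q_2/q_1)) and q_2* = (q_2/q_1)·q_1*.
Numerically q_2/q_1 = 0.001, so q_1* = 52/(1 + 10·0.001) = 51.4851.

q_1* = 51.4851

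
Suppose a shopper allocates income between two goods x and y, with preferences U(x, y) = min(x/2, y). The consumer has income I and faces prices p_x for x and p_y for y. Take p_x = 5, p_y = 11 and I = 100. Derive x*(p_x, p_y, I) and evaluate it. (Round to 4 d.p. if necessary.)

Leontief preferences: the optimum is at the kink where x/2 = y/1, i.e. y = (1/2)·x.
Budget: p_x·x + p_y·(1/2)·x = I, so (2·p_x + p_y)·x = 2·I.
Demand: x*(p_x,p_y,I) = 2·I/(2·p_x + p_y), y* = I/(2·p_x + p_y).
Here 2·5 + 11 = 21, giving x* = 9.5238.

x* = 9.5238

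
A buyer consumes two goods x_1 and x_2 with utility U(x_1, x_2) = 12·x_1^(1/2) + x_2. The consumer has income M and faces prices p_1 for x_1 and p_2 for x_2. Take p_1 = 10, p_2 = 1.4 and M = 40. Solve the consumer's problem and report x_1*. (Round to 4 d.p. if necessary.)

Utility is quasi-linear in x_2; the FOC for x_1 is 6/√x_1 = p_1/p_2.
Solve: √x_1 = 6·p_2/p_1, so x_1*(p_1,p_2) = (6·p_2/p_1)², and x_2* = (M − p_1·x_1*)/p_2.
Plugging in: x_1* = (6·1.4/10)² = 0.7056.

x_1* = 0.7056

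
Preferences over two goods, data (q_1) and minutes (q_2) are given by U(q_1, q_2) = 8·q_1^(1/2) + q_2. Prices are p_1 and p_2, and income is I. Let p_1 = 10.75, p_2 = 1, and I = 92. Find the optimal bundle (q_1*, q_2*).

q_1* = 0.1385, q_2* = 90.5116

Utility is quasi-linear in q_2; the FOC for q_1 is 4/√q_1 = p_1/p_2.
Solve: √q_1 = 4·p_2/p_1, so q_1*(p_1,p_2) = (4·p_2/p_1)², and q_2* = (I − p_1·q_1*)/p_2.
Plugging in: q_1* = (4·1/10.75)² = 0.1385, q_2* = 90.5116.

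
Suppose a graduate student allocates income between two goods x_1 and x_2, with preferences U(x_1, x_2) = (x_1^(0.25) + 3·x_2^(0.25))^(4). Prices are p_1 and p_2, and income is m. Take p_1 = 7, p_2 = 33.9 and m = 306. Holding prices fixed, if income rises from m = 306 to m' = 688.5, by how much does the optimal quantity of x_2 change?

Δx_2* = 8.1114

Numerically x_2/x_1 = 0.528072, so x_1* = 306/(7 + 33.9·0.528072) = 12.2884 and x_2* = 0.528072·12.2884 = 6.4891.
At m' = 688.5: x_2* = 14.6005. Change: 14.6005 − 6.4891 = 8.1114.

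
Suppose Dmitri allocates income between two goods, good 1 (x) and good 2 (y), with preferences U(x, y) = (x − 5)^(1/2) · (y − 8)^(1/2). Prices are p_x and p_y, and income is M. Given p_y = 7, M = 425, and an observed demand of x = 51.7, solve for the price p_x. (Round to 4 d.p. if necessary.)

p_x = 3.75

This is Cobb-Douglas in (x−5, y−8): tangency gives 0.5·p_y·(y−8) = 0.5·p_x·(x−5).
After buying the subsistence bundle (5, 8), a share 0.5 of the remaining income goes to x: x* = 5 + 0.5·(M − 5p_x − 8p_y)/p_x.
Set x* = 51.7 in the demand function and solve for p_x: p_x = 3.75.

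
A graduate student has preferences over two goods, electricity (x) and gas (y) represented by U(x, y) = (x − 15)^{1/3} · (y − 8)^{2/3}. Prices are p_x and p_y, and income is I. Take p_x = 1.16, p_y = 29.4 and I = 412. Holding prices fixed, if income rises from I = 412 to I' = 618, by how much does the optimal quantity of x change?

This is Cobb-Douglas in (x−15, y−8): tangency gives 1/3·p_y·(y−8) = 2/3·p_x·(x−15).
Substituting into the budget: x* = 15 + 1/3·(I − 15·p_x − 8·p_y)/p_x, and y* = 8 + 2/3·(…)/p_y.
Discretionary income = 412 − 15·1.16 − 8·29.4 = 159.4; x* = 15 + 1/3·159.4/1.16 = 60.8046.
At I' = 618: x* = 120. Change: 120 − 60.8046 = 59.1954.

Δx* = 59.1954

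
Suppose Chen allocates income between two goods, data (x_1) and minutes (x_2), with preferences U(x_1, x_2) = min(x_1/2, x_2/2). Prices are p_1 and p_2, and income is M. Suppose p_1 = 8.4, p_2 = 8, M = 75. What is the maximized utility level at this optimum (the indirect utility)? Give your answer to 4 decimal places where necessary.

Leontief preferences: the optimum is at the kink where x_1/2 = x_2/2, i.e. x_2 = x_1.
Budget: p_1·x_1 + p_2·x_1 = M, so (2·p_1 + 2·p_2)·x_1 = 2·M.
Demand: x_1*(p_1,p_2,M) = 2·M/(2·p_1 + 2·p_2), x_2* = 2·M/(2·p_1 + 2·p_2).
Here 2·8.4 + 2·8 = 32.8, giving x_1* = 4.5732 and x_2* = 4.5732.
Utility at the optimum: U(4.5732, 4.5732) = 2.2866.

V = 2.2866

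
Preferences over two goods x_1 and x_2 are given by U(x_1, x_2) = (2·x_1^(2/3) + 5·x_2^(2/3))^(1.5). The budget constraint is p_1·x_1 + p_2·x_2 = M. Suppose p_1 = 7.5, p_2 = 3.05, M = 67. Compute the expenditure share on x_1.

share on x_1 = 0.0105

From the CES first-order condition, (2/5)·(x_2/x_1)^(1/3) = p_1/p_2.
Solve for the ratio: x_2/x_1 = [(5/2)·p_1/p_2]^(3).
With the ratio pinned down, the budget gives x_1* = M/(p_1 + p_2·(x_2/x_1)) and x_2* = (x_2/x_1)·x_1*.
Numerically x_2/x_1 = 232.329468, so x_1* = 67/(7.5 + 3.05·232.329468) = 0.0936 and x_2* = 232.329468·0.0936 = 21.7371.
Expenditure on x_1: 7.5·0.0936 = 0.7017; share = 0.0105.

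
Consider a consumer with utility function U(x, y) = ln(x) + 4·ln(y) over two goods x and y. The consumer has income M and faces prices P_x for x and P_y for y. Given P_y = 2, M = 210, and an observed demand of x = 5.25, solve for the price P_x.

P_x = 8

The MRS is (1/4)·y/x. Set MRS = P_x/P_y.
So P_y·y = 4·P_x·x; combined with the budget, a share 0.2 of income goes to x.
Demand: x*(P_x,P_y,M) = 0.2·M/P_x and y* = 0.8·M/P_y.
Set x* = 5.25 in the demand function and solve for P_x: P_x = 8.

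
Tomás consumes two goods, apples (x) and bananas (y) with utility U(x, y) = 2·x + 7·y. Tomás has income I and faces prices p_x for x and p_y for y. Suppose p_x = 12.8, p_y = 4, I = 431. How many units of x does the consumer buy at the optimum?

Perfect substitutes: compare marginal utility per dollar. 2/p_x vs 7/p_y → 0.1562 vs 1.75.
y gives more utility per dollar, so spend all income on y: y* = I/p_y, x* = 0.
Numerically: x* = 0, y* = 107.75.

x* = 0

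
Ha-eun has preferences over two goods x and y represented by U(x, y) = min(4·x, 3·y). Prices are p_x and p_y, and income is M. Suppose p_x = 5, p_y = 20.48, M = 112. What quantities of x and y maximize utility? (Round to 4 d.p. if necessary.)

x* = 3.4668, y* = 4.6224

Here 3·5 + 4·20.48 = 96.92, giving x* = 3.4668 and y* = 4.6224.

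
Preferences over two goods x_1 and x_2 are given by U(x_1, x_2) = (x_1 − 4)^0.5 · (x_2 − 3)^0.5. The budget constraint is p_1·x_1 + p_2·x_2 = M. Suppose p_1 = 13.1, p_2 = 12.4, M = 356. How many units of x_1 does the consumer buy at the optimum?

This is Cobb-Douglas in (x_1−4, x_2−3): tangency gives 0.5·p_2·(x_2−3) = 0.5·p_1·(x_1−4).
Substituting into the budget: x_1* = 4 + 0.5·(M − 4·p_1 − 3·p_2)/p_1, and x_2* = 3 + 0.5·(…)/p_2.
Discretionary income = 356 − 4·13.1 − 3·12.4 = 266.4; x_1* = 4 + 0.5·266.4/13.1 = 14.1679.

x_1* = 14.1679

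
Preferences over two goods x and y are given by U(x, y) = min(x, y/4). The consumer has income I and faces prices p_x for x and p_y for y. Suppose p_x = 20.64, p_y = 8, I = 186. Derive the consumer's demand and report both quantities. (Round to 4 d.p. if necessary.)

With perfect complements, no substitution: consume in ratio x:y = 1:4.
Budget: p_x·x + p_y·4·x = I, so (p_x + 4·p_y)·x = I.
Demand: x*(p_x,p_y,I) = I/(p_x + 4·p_y), y* = 4·I/(p_x + 4·p_y).
Here 20.64 + 4·8 = 52.64, giving x* = 3.5334 and y* = 14.1337.

x* = 3.5334, y* = 14.1337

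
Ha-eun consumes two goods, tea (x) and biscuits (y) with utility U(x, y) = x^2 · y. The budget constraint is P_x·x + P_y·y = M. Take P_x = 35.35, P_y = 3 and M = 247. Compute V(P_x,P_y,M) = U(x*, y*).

V = 595.5072

Demand: x*(P_x,P_y,M) = 2/3·M/P_x and y* = 1/3·M/P_y.
At P_x=35.35, P_y=3, M=247: x* = 2/3·247/35.35 = 4.6582, y* = 27.4444.
Utility at the optimum: U(4.6582, 27.4444) = 595.5072.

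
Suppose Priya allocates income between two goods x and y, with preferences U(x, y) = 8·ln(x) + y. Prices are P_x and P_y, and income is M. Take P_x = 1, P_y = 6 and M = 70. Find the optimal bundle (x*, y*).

x* = 48, y* = 3.6667

Set MRS = P_x/P_y: (8/x)/1 = P_x/P_y.
So x*(P_x,P_y) = 8·P_y/P_x, independent of income; and y* = (M − 8·P_y)/P_y.
At the given prices: x* = 8·6/1 = 48, and y* = 3.6667.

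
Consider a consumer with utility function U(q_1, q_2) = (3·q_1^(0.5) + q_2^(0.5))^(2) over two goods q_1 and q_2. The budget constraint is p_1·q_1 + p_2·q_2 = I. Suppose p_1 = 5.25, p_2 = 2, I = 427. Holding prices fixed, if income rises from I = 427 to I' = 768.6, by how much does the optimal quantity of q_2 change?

Δq_2* = 38.5677

Substitute q_2 = (q_2/q_1)·q_1 into the budget: q_1* = I/(p_1 + p_2·(q_2/q_1)).
Numerically q_2/q_1 = 0.765625, so q_1* = 427/(5.25 + 2·0.765625) = 62.9677 and q_2* = 0.765625·62.9677 = 48.2097.
At I' = 768.6: q_2* = 86.7774. Change: 86.7774 − 48.2097 = 38.5677.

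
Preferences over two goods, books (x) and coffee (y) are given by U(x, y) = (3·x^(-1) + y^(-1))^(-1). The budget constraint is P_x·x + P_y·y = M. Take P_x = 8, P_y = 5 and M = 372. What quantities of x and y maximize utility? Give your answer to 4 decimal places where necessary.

MU_x ∝ 3·x^(-2), MU_y ∝ y^(-2), so MRS = 3·(y/x)^(2) = P_x/P_y.
Solve for the ratio: y/x = [(1/3)·P_x/P_y]^(0.5).
With the ratio pinned down, the budget gives x* = M/(P_x + P_y·(y/x)) and y* = (y/x)·x*.
Numerically y/x = 0.730297, so x* = 372/(8 + 5·0.730297) = 31.9273 and y* = 0.730297·31.9273 = 23.3164.

x* = 31.9273, y* = 23.3164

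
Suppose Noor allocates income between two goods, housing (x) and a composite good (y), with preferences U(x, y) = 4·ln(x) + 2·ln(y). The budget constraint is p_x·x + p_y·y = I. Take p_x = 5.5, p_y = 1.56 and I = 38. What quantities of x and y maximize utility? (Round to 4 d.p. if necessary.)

x* = 4.6061, y* = 8.1197

Tangency: MRS = 2·y/x = p_x/p_y.
So 4·p_y·y = 2·p_x·x; combined with the budget, a share 2/3 of income goes to x.
Demand: x*(p_x,p_y,I) = 2/3·I/p_x and y* = 1/3·I/p_y.
At p_x=5.5, p_y=1.56, I=38: x* = 2/3·38/5.5 = 4.6061, y* = 8.1197.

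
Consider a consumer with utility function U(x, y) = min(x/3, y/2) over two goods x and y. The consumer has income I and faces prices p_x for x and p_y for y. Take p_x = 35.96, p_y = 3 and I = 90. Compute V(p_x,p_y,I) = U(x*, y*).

Here 3·35.96 + 2·3 = 113.88, giving x* = 2.3709 and y* = 1.5806.
Utility at the optimum: U(2.3709, 1.5806) = 0.7903.

V = 0.7903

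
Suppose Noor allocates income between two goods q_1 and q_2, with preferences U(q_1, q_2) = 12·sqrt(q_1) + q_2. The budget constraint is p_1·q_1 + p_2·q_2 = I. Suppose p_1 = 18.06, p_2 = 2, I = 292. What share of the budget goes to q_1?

Plugging in: q_1* = (6·2/18.06)² = 0.4415, q_2* = 142.0133.
Expenditure on q_1: 18.06·0.4415 = 7.9734; share = 0.0273.

share on q_1 = 0.0273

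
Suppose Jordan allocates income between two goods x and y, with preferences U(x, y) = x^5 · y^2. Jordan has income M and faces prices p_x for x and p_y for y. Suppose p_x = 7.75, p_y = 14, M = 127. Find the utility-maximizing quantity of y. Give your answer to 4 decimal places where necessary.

y* = 2.5918

At p_x=7.75, p_y=14, M=127: y* = 2/7·127/14 = 2.5918.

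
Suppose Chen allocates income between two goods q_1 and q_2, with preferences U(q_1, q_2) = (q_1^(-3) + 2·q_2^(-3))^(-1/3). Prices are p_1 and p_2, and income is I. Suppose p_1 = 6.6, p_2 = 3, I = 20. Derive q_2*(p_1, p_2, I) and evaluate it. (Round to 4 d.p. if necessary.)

From the CES first-order condition, (1/2)·(q_2/q_1)^(4) = p_1/p_2.
Solve for the ratio: q_2/q_1 = [2·p_1/p_2]^(0.25).
Substitute q_2 = (q_2/q_1)·q_1 into the budget: q_1* = I/(p_1 + p_2·(q_2/q_1)).
Numerically q_2/q_1 = 1.448315, so q_1* = 20/(6.6 + 3·1.448315) = 1.8273 and q_2* = 1.448315·1.8273 = 2.6465.

q_2* = 2.6465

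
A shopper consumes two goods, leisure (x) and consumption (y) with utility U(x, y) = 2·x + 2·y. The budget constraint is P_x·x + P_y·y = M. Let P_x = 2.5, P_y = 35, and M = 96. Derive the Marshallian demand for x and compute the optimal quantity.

Perfect substitutes: compare marginal utility per dollar. 2/P_x vs 2/P_y → 0.8 vs 0.0571.
x gives more utility per dollar, so spend all income on x: x* = M/P_x, y* = 0.
Numerically: x* = 38.4, y* = 0.

x* = 38.4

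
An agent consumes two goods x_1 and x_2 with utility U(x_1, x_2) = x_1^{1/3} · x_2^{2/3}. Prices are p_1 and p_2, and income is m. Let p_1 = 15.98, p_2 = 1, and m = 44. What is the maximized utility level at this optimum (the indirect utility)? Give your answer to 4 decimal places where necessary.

V = 9.2433

MU_x_1/MU_x_2 = (1/3·x_2)/(2/3·x_1); tangency sets this equal to p_1/p_2.
Rearranging, p_2·x_2 = 2·p_1·x_1. Substituting into the budget gives p_1·x_1·(1 + 2) = m.
Demand: x_1*(p_1,p_2,m) = 1/3·m/p_1 and x_2* = 2/3·m/p_2.
At p_1=15.98, p_2=1, m=44: x_1* = 1/3·44/15.98 = 0.9178, x_2* = 29.3333.
Utility at the optimum: U(0.9178, 29.3333) = 9.2433.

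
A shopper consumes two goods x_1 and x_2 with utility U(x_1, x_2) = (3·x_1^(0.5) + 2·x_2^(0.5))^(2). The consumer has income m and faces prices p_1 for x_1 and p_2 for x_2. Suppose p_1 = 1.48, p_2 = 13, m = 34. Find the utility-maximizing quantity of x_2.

x_2* = 0.126

From the CES first-order condition, (3/2)·(x_2/x_1)^(0.5) = p_1/p_2.
Hence x_2/x_1 = ((2/3)·p_1/p_2)^(1/(0.5)), i.e. raised to the 2 power.
With the ratio pinned down, the budget gives x_1* = m/(p_1 + p_2·(x_2/x_1)) and x_2* = (x_2/x_1)·x_1*.
Numerically x_2/x_1 = 0.00576, so x_1* = 34/(1.48 + 13·0.00576) = 21.8666 and x_2* = 0.00576·21.8666 = 0.126.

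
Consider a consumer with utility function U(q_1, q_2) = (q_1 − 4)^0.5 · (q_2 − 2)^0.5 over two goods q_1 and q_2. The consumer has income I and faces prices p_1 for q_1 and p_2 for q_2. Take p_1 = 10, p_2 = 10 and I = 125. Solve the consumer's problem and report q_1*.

q_1* = 7.25

Let q_1' = q_1−4, q_2' = q_2−2. MRS = q_2'/q_1' = p_1/p_2.
Substituting into the budget: q_1* = 4 + 0.5·(I − 4·p_1 − 2·p_2)/p_1, and q_2* = 2 + 0.5·(…)/p_2.
Discretionary income = 125 − 4·10 − 2·10 = 65; q_1* = 4 + 0.5·65/10 = 7.25.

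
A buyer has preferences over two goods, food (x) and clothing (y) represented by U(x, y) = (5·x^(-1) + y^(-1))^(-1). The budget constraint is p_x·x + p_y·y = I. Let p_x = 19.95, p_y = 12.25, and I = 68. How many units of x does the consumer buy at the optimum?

x* = 2.524

MU_x ∝ 5·x^(-2), MU_y ∝ y^(-2), so MRS = 5·(y/x)^(2) = p_x/p_y.
Hence y/x = ((1/5)·p_x/p_y)^(1/(2)), i.e. raised to the 0.5 power.
With the ratio pinned down, the budget gives x* = I/(p_x + p_y·(y/x)) and y* = (y/x)·x*.
Numerically y/x = 0.570714, so x* = 68/(19.95 + 12.25·0.570714) = 2.524.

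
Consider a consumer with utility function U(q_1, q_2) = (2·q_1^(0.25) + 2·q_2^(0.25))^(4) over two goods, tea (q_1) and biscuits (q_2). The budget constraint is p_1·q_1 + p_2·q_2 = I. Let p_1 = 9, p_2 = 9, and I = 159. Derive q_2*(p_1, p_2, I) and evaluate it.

q_2* = 8.8333

From the CES first-order condition, (q_2/q_1)^(0.75) = p_1/p_2.
Hence q_2/q_1 = (p_1/p_2)^(1/(0.75)), i.e. raised to the 4/3 power.
Substitute q_2 = (q_2/q_1)·q_1 into the budget: q_1* = I/(p_1 + p_2·(q_2/q_1)).
Numerically q_2/q_1 = 1, so q_1* = 159/(9 + 9·1) = 8.8333 and q_2* = 1·8.8333 = 8.8333.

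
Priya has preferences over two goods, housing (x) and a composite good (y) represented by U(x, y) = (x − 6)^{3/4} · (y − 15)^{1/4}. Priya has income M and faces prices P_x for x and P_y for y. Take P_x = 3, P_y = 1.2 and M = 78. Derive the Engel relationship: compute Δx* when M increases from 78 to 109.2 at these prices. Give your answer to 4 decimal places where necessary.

Δx* = 7.8

Let x' = x−6, y' = y−15. MRS = 3·y'/x' = P_x/P_y.
Substituting into the budget: x* = 6 + 0.75·(M − 6·P_x − 15·P_y)/P_x, and y* = 15 + 0.25·(…)/P_y.
Discretionary income = 78 − 6·3 − 15·1.2 = 42; x* = 6 + 0.75·42/3 = 16.5.
At M' = 109.2: x* = 24.3. Change: 24.3 − 16.5 = 7.8.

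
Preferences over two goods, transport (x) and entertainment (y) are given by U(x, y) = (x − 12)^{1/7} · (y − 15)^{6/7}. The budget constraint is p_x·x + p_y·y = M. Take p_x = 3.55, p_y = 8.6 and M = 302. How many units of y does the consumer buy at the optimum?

y* = 27.9967

This is Cobb-Douglas in (x−12, y−15): tangency gives 1/7·p_y·(y−15) = 6/7·p_x·(x−12).
Substituting into the budget: x* = 12 + 1/7·(M − 12·p_x − 15·p_y)/p_x, and y* = 15 + 6/7·(…)/p_y.
Discretionary income = 302 − 12·3.55 − 15·8.6 = 130.4; y* = 15 + 6/7·130.4/8.6 = 27.9967.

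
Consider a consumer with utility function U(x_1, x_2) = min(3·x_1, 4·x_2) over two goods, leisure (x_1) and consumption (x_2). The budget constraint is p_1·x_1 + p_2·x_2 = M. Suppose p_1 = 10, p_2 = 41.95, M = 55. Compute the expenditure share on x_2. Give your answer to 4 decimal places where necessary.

share on x_2 = 0.7588

Here 4·10 + 3·41.95 = 165.85, giving x_1* = 1.3265 and x_2* = 0.9949.
Expenditure on x_2: 41.95·0.9949 = 41.735; share = 0.7588.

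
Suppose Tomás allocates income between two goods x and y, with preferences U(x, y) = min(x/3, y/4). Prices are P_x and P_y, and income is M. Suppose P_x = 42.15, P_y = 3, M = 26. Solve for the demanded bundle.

x* = 0.5634, y* = 0.7512

With perfect complements, no substitution: consume in ratio x:y = 3:4.
Budget: P_x·x + P_y·(4/3)·x = M, so (3·P_x + 4·P_y)·x = 3·M.
Demand: x*(P_x,P_y,M) = 3·M/(3·P_x + 4·P_y), y* = 4·M/(3·P_x + 4·P_y).
Here 3·42.15 + 4·3 = 138.45, giving x* = 0.5634 and y* = 0.7512.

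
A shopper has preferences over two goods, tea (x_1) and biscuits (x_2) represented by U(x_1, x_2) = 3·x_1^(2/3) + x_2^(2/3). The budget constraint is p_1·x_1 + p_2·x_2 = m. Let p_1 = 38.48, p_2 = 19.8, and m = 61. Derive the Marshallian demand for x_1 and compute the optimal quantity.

Substitute x_2 = (x_2/x_1)·x_1 into the budget: x_1* = m/(p_1 + p_2·(x_2/x_1)).
Numerically x_2/x_1 = 0.27186, so x_1* = 61/(38.48 + 19.8·0.27186) = 1.3907.

x_1* = 1.3907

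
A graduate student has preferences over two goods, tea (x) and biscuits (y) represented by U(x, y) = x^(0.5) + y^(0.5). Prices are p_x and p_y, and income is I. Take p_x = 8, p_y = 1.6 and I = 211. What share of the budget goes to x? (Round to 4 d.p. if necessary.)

Substitute y = (y/x)·x into the budget: x* = I/(p_x + p_y·(y/x)).
Numerically y/x = 25, so x* = 211/(8 + 1.6·25) = 4.3958 and y* = 25·4.3958 = 109.8958.
Expenditure on x: 8·4.3958 = 35.1667; share = 0.1667.

share on x = 0.1667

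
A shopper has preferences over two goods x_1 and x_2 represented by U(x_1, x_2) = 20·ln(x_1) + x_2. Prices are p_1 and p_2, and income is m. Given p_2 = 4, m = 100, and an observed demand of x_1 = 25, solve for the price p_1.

p_1 = 3.2

MU_x_1 = 20/x_1, MU_x_2 = 1. Tangency: 20/x_1 = p_1/p_2.
So x_1*(p_1,p_2) = 20·p_2/p_1, independent of income; and x_2* = (m − 20·p_2)/p_2.
Set x_1* = 25 in the demand function and solve for p_1: p_1 = 3.2.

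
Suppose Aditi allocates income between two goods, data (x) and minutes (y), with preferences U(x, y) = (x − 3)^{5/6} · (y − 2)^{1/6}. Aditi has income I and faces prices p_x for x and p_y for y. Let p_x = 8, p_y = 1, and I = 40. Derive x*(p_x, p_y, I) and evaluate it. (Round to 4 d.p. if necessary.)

Let x' = x−3, y' = y−2. MRS = 5·y'/x' = p_x/p_y.
After buying the subsistence bundle (3, 2), a share 5/6 of the remaining income goes to x: x* = 3 + 5/6·(I − 3p_x − 2p_y)/p_x.
Discretionary income = 40 − 3·8 − 2·1 = 14; x* = 3 + 5/6·14/8 = 4.4583.

x* = 4.4583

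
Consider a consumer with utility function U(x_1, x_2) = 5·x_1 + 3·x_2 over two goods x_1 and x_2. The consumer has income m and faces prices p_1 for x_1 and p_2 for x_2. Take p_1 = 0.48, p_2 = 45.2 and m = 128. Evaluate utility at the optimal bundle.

Linear utility — the consumer picks whichever good has higher MU/price: 5/0.48 = 10.4167 vs 3/45.2 = 0.0664.
x_1 gives more utility per dollar, so spend all income on x_1: x_1* = m/p_1, x_2* = 0.
Numerically: x_1* = 266.6667, x_2* = 0.
Utility at the optimum: U(266.6667, 0) = 1333.3333.

V = 1333.3333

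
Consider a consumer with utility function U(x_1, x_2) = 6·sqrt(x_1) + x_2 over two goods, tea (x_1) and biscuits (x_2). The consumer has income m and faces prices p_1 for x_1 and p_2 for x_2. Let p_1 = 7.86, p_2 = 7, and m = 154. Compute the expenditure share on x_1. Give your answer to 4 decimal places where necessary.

MU_x_1 = 3/√x_1, MU_x_2 = 1. Tangency: 3/√x_1 = p_1/p_2.
Thus x_1* = (3·p_2/p_1)² — independent of m — with the rest of income spent on x_2.
Plugging in: x_1* = (3·7/7.86)² = 7.1383, x_2* = 13.9847.
Expenditure on x_1: 7.86·7.1383 = 56.1069; share = 0.3643.

share on x_1 = 0.3643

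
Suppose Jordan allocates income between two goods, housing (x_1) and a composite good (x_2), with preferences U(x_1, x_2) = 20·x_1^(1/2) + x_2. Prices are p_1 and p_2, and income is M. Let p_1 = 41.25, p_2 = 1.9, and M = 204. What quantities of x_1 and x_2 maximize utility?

Set MRS = p_1/p_2: 10·x_1^(−1/2) = p_1/p_2.
Thus x_1* = (10·p_2/p_1)² — independent of M — with the rest of income spent on x_2.
Plugging in: x_1* = (10·1.9/41.25)² = 0.2122, x_2* = 102.7624.

x_1* = 0.2122, x_2* = 102.7624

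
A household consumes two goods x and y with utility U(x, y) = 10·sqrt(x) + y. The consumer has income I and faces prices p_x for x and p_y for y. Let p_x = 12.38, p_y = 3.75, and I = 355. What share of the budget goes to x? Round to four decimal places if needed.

Thus x* = (5·p_y/p_x)² — independent of I — with the rest of income spent on y.
Plugging in: x* = (5·3.75/12.38)² = 2.2938, y* = 87.094.
Expenditure on x: 12.38·2.2938 = 28.3976; share = 0.08.

share on x = 0.08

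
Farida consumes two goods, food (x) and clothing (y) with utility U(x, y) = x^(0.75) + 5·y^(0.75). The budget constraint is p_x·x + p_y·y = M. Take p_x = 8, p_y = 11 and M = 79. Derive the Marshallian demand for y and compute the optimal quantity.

MU_x ∝ x^(-0.25), MU_y ∝ 5·y^(-0.25), so MRS = (1/5)·(y/x)^(0.25) = p_x/p_y.
Solve for the ratio: y/x = [5·p_x/p_y]^(4).
Substitute y = (y/x)·x into the budget: x* = M/(p_x + p_y·(y/x)).
Numerically y/x = 174.851445, so x* = 79/(8 + 11·174.851445) = 0.0409 and y* = 174.851445·0.0409 = 7.1521.

y* = 7.1521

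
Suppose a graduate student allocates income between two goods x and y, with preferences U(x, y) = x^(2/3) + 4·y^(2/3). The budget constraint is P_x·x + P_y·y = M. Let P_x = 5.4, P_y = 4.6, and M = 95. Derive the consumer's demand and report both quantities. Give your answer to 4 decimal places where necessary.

With the ratio pinned down, the budget gives x* = M/(P_x + P_y·(y/x)) and y* = (y/x)·x*.
Numerically y/x = 103.535136, so x* = 95/(5.4 + 4.6·103.535136) = 0.1972 and y* = 103.535136·0.1972 = 20.4206.

x* = 0.1972, y* = 20.4206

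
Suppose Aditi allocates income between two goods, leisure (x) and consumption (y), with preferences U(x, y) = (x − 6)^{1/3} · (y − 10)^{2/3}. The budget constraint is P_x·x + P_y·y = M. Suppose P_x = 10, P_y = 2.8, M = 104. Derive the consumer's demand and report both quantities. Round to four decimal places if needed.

This is Cobb-Douglas in (x−6, y−10): tangency gives 1/3·P_y·(y−10) = 2/3·P_x·(x−6).
After buying the subsistence bundle (6, 10), a share 1/3 of the remaining income goes to x: x* = 6 + 1/3·(M − 6P_x − 10P_y)/P_x.
Discretionary income = 104 − 6·10 − 10·2.8 = 16; x* = 6 + 1/3·16/10 = 6.5333; y* = 10 + 2/3·16/2.8 = 13.8095.

x* = 6.5333, y* = 13.8095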